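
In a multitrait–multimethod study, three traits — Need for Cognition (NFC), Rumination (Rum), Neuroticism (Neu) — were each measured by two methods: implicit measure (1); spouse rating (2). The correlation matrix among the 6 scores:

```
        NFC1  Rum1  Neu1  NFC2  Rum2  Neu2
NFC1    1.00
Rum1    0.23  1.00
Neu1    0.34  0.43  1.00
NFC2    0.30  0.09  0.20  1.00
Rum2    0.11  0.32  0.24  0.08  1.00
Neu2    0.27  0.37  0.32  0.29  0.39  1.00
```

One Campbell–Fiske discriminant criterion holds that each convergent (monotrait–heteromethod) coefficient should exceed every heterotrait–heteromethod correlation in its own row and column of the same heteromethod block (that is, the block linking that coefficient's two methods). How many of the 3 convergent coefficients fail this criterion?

2

Convergent coefficients and their comparison sets:
NFC (methods 1·2): 0.30 vs {0.11, 0.09, 0.27, 0.20} → pass.
Rum (methods 1·2): 0.32 vs {0.09, 0.11, 0.37, 0.24} → fail.
Neu (methods 1·2): 0.32 vs {0.20, 0.27, 0.24, 0.37} → fail.
2 of 3 fail.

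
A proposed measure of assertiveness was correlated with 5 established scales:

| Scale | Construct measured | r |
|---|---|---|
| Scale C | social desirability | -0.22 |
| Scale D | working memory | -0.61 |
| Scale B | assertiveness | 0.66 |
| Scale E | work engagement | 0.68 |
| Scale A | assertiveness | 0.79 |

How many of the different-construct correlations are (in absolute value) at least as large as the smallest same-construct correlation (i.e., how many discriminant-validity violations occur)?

Convergent (same construct = assertiveness): Scale B, Scale A.
Smallest convergent = 0.66. Discriminant |r|: 0.22, 0.61, 0.68; count ≥ 0.66 → 1.

1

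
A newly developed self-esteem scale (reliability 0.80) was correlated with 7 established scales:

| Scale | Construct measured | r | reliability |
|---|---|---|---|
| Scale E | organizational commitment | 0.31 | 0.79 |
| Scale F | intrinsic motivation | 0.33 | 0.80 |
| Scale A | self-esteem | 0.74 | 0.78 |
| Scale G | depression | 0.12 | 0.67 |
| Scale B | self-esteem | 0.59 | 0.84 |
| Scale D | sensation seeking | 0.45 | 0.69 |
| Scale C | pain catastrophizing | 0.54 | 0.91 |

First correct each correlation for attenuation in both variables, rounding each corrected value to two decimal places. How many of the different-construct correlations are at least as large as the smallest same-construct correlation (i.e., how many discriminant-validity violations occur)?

Disattenuated r (r / √(r_scale · r_new)):
  Scale E (disc): 0.31 / √(0.79·0.80) = 0.39
  Scale F (disc): 0.33 / √(0.80·0.80) = 0.41
  Scale A (conv): 0.74 / √(0.78·0.80) = 0.94
  Scale G (disc): 0.12 / √(0.67·0.80) = 0.16
  Scale B (conv): 0.59 / √(0.84·0.80) = 0.72
  Scale D (disc): 0.45 / √(0.69·0.80) = 0.61
  Scale C (disc): 0.54 / √(0.91·0.80) = 0.63
Smallest convergent = 0.72. Discriminant values: 0.39, 0.41, 0.16, 0.61, 0.63; count ≥ 0.72 → 0.

0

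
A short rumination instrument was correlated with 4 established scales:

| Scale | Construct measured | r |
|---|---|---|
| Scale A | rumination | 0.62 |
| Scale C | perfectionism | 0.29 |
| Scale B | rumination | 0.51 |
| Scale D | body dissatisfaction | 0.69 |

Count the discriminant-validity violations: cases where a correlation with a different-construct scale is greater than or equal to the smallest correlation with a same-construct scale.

Convergent (same construct = rumination): Scale A, Scale B.
Smallest convergent = 0.51. Discriminant values: 0.29, 0.69; count ≥ 0.51 → 1.

1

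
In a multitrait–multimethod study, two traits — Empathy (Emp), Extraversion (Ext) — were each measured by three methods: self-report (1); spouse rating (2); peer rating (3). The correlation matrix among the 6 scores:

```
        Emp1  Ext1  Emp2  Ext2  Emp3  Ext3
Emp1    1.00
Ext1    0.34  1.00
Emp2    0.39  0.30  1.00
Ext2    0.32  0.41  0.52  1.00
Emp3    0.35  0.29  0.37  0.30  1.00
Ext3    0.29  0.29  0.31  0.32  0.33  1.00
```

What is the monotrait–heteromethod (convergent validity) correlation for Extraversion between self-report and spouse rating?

Same trait (Ext), different methods: r(Ext1, Ext2) = 0.41.

0.41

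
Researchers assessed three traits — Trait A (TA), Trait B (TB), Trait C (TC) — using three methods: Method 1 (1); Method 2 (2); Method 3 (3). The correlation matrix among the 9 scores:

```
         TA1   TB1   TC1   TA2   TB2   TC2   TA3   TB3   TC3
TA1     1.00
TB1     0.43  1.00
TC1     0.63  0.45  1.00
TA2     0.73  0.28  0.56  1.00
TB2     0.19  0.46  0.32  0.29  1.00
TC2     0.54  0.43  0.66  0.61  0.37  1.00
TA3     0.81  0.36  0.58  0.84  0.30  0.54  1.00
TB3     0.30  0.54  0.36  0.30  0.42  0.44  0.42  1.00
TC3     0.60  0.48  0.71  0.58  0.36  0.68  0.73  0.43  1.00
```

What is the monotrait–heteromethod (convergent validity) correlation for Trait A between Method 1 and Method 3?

Same trait (TA), different methods: r(TA1, TA3) = 0.81.

0.81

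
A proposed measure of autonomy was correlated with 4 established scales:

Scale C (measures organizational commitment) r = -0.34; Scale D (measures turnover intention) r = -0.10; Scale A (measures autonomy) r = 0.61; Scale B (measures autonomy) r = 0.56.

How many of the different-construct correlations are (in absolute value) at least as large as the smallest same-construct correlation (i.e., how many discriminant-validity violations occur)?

Convergent (same construct = autonomy): Scale A, Scale B.
Smallest convergent = 0.56. Discriminant |r|: 0.34, 0.10; count ≥ 0.56 → 0.

0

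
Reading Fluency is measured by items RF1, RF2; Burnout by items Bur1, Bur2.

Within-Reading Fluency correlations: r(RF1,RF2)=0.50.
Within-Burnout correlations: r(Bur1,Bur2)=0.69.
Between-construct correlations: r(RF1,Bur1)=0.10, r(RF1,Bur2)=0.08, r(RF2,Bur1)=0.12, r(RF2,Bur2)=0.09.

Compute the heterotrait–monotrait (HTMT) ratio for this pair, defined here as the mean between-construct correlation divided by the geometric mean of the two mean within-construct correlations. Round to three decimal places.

Between-construct mean = 0.39/4 = 0.0975.
Mean within-RF = 0.50/1 = 0.5000; mean within-Bur = 0.69/1 = 0.6900.
Geometric mean = √(0.5000 × 0.6900) = 0.5874.
HTMT = 0.0975 / 0.5874 = 0.166.

0.166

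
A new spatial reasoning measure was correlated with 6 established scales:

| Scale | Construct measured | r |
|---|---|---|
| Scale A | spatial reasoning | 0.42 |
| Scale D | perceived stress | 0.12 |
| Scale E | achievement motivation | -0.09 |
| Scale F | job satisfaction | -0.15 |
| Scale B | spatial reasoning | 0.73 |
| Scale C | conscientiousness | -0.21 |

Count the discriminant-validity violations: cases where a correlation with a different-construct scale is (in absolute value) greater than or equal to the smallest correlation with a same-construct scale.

Convergent (same construct = spatial reasoning): Scale A, Scale B.
Smallest convergent = 0.42. Discriminant |r|: 0.12, 0.09, 0.15, 0.21; count ≥ 0.42 → 0.

0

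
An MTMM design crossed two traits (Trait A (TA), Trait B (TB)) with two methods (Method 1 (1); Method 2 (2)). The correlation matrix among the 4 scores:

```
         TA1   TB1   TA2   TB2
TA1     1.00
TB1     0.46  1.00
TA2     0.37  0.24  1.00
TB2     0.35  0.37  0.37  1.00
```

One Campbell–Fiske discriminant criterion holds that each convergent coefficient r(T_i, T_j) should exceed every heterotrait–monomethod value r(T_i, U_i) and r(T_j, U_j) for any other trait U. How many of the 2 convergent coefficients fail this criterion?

2

Checking each validity diagonal entry against its comparison values:
TA (methods 1·2): 0.37 vs {0.46, 0.37} → fail.
TB (methods 1·2): 0.37 vs {0.46, 0.37} → fail.
2 of 2 fail.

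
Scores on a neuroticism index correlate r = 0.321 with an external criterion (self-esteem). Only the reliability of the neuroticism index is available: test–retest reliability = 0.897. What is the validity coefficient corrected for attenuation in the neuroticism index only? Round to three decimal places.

Single correction: r_c = r_obs / √r_xx = 0.321 / √0.897 = 0.321 / 0.9471 ≈ 0.339.

0.339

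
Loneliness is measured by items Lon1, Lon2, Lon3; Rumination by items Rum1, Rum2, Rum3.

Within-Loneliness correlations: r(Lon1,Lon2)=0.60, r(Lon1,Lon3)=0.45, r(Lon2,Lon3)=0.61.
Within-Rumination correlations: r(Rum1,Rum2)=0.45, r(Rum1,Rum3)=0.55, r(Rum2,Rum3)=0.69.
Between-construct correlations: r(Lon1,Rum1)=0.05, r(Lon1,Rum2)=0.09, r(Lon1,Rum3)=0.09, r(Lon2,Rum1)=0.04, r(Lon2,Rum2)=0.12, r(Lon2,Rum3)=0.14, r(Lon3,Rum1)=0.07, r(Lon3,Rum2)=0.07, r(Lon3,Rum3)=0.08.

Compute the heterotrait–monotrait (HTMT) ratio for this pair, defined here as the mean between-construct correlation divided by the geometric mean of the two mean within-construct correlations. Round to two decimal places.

Mean heterotrait r = 0.75/9 = 0.0833.
Mean within-Lon = 1.66/3 = 0.5533; mean within-Rum = 1.69/3 = 0.5633.
Geometric mean = √(0.5533 × 0.5633) = 0.5583.
HTMT = 0.0833 / 0.5583 = 0.15.

0.15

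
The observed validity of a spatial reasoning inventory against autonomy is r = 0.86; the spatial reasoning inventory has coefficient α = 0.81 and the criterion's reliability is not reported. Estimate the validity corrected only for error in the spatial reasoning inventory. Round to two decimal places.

Single correction: r_c = r_obs / √r_xx = 0.86 / √0.81 = 0.86 / 0.9000 ≈ 0.96.

0.96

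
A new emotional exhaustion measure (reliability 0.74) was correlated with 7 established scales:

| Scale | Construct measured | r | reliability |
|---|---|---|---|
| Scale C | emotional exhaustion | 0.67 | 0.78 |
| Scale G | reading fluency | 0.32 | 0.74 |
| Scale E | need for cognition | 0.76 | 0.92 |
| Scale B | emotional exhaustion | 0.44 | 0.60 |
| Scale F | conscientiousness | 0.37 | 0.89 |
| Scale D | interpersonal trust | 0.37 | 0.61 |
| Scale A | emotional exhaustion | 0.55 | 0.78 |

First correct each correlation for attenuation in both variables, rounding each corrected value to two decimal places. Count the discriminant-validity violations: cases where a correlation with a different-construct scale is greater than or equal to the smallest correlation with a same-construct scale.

1

Disattenuated r (r / √(r_scale · r_new)):
  Scale C (conv): 0.67 / √(0.78·0.74) = 0.88
  Scale G (disc): 0.32 / √(0.74·0.74) = 0.43
  Scale E (disc): 0.76 / √(0.92·0.74) = 0.92
  Scale B (conv): 0.44 / √(0.60·0.74) = 0.66
  Scale F (disc): 0.37 / √(0.89·0.74) = 0.46
  Scale D (disc): 0.37 / √(0.61·0.74) = 0.55
  Scale A (conv): 0.55 / √(0.78·0.74) = 0.72
Smallest convergent = 0.66. Discriminant values: 0.43, 0.92, 0.46, 0.55; count ≥ 0.66 → 1.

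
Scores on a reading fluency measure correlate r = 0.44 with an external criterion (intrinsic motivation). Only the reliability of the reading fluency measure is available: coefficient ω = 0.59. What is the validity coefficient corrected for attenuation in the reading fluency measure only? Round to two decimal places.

Single correction: r_c = r_obs / √r_xx = 0.44 / √0.59 = 0.44 / 0.7681 ≈ 0.57.

0.57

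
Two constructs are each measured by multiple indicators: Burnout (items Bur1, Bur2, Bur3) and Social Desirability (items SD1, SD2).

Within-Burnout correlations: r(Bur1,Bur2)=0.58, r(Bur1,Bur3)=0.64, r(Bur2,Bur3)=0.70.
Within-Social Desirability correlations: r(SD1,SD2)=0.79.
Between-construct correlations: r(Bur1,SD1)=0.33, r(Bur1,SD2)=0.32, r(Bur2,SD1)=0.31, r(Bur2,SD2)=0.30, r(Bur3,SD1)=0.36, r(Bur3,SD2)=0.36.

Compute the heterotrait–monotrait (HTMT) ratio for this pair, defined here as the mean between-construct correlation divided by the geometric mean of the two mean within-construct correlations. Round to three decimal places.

Mean between = 1.98/6 = 0.3300.
Mean within-Bur = 1.92/3 = 0.6400; mean within-SD = 0.79/1 = 0.7900.
Geometric mean = √(0.6400 × 0.7900) = 0.7111.
HTMT = 0.3300 / 0.7111 = 0.464.

0.464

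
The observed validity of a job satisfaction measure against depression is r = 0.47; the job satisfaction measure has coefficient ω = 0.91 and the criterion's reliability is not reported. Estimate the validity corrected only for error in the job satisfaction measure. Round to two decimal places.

Single correction: r_c = r_obs / √r_xx = 0.47 / √0.91 = 0.47 / 0.9539 ≈ 0.49.

0.49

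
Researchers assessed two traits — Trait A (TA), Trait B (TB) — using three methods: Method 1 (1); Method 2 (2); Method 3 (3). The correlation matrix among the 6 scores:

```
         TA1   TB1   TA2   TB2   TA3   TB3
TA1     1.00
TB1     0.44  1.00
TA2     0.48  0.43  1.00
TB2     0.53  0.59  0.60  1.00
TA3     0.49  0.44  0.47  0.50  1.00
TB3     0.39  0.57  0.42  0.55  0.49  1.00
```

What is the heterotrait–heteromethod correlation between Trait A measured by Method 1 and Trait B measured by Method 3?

Different traits and methods: r(TA1, TB3) = 0.39.

0.39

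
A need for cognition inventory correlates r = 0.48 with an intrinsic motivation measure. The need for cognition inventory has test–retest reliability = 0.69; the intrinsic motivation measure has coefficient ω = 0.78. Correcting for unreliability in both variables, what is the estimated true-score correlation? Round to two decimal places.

r_true = r_obs / √(r_xx · r_yy) = 0.48 / √(0.69 × 0.78) = 0.48 / √0.5382 = 0.48 / 0.7336 ≈ 0.65.

0.65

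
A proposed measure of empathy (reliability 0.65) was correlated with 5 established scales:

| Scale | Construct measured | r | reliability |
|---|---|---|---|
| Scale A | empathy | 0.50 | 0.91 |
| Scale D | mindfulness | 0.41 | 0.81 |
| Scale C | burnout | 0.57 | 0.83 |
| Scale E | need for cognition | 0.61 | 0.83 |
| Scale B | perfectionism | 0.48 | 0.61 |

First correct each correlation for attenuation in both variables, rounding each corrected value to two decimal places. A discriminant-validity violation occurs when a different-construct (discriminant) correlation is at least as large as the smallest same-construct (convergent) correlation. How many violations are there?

Disattenuated r (r / √(r_scale · r_new)):
  Scale A (conv): 0.50 / √(0.91·0.65) = 0.65
  Scale D (disc): 0.41 / √(0.81·0.65) = 0.57
  Scale C (disc): 0.57 / √(0.83·0.65) = 0.78
  Scale E (disc): 0.61 / √(0.83·0.65) = 0.83
  Scale B (disc): 0.48 / √(0.61·0.65) = 0.76
Smallest convergent = 0.65. Discriminant values: 0.57, 0.78, 0.83, 0.76; count ≥ 0.65 → 3.

3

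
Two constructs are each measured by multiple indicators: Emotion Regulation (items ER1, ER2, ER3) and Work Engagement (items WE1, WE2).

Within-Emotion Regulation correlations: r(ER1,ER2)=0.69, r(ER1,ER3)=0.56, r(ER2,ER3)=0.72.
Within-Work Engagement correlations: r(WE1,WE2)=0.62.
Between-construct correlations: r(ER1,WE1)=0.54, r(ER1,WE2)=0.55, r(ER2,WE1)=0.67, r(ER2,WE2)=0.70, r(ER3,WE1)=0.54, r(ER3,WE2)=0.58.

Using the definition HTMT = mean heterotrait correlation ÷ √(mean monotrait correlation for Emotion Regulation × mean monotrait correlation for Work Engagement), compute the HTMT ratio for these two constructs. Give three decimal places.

Mean heterotrait r = 3.58/6 = 0.5967.
Mean within-ER = 1.97/3 = 0.6567; mean within-WE = 0.62/1 = 0.6200.
Geometric mean = √(0.6567 × 0.6200) = 0.6381.
HTMT = 0.5967 / 0.6381 = 0.935.

0.935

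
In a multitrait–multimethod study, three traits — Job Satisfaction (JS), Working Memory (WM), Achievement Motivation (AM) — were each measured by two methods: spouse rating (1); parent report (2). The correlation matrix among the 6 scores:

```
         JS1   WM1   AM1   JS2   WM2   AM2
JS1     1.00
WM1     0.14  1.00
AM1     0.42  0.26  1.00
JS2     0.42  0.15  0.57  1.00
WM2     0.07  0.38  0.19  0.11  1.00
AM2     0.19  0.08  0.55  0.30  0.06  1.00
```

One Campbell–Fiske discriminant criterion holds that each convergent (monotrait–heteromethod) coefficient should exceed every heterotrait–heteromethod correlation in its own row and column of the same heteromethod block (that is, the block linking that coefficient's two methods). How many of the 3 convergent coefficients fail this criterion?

Each convergent coefficient versus the relevant comparison correlations:
JS (methods 1·2): 0.42 vs {0.07, 0.15, 0.19, 0.57} → fail.
WM (methods 1·2): 0.38 vs {0.15, 0.07, 0.08, 0.19} → pass.
AM (methods 1·2): 0.55 vs {0.57, 0.19, 0.19, 0.08} → fail.
2 of 3 fail.

2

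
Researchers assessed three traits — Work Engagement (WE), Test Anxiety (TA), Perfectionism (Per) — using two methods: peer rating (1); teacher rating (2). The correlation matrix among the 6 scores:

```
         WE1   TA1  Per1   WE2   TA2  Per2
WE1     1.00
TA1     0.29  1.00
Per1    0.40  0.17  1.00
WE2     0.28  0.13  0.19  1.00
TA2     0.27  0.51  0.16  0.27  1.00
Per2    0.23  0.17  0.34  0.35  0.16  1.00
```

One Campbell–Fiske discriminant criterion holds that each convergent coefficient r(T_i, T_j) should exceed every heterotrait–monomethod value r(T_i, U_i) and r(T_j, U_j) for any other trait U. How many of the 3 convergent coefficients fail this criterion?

2

Checking each validity diagonal entry against its comparison values:
WE (methods 1·2): 0.28 vs {0.29, 0.27, 0.40, 0.35} → fail.
TA (methods 1·2): 0.51 vs {0.29, 0.27, 0.17, 0.16} → pass.
Per (methods 1·2): 0.34 vs {0.40, 0.35, 0.17, 0.16} → fail.
2 of 3 fail.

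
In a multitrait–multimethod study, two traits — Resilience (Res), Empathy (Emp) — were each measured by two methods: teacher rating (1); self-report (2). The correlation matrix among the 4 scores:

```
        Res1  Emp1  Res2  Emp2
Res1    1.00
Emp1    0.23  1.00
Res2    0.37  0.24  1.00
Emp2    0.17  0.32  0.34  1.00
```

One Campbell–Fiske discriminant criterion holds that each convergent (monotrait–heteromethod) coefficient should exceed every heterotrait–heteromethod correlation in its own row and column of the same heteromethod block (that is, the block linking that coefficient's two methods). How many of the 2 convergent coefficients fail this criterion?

Checking each validity diagonal entry against its comparison values:
Res (methods 1·2): 0.37 vs {0.17, 0.24} → pass.
Emp (methods 1·2): 0.32 vs {0.24, 0.17} → pass.
0 of 2 fail.

0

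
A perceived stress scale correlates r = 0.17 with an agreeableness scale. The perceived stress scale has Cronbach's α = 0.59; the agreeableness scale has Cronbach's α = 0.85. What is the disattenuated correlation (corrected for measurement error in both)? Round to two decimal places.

0.24

r_true = r_obs / √(r_xx · r_yy) = 0.17 / √(0.59 × 0.85) = 0.17 / √0.5015 = 0.17 / 0.7082 ≈ 0.24.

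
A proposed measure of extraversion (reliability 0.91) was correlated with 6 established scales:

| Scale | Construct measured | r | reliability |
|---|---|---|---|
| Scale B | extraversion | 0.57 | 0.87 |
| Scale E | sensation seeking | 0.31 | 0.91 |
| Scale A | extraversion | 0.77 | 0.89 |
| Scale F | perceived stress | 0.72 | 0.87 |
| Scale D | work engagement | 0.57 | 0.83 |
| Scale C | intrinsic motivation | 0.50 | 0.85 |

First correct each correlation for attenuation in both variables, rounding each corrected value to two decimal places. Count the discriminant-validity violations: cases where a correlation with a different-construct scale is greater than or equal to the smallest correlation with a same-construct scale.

Disattenuated r (r / √(r_scale · r_new)):
  Scale B (conv): 0.57 / √(0.87·0.91) = 0.64
  Scale E (disc): 0.31 / √(0.91·0.91) = 0.34
  Scale A (conv): 0.77 / √(0.89·0.91) = 0.86
  Scale F (disc): 0.72 / √(0.87·0.91) = 0.81
  Scale D (disc): 0.57 / √(0.83·0.91) = 0.66
  Scale C (disc): 0.50 / √(0.85·0.91) = 0.57
Smallest convergent = 0.64. Discriminant values: 0.34, 0.81, 0.66, 0.57; count ≥ 0.64 → 2.

2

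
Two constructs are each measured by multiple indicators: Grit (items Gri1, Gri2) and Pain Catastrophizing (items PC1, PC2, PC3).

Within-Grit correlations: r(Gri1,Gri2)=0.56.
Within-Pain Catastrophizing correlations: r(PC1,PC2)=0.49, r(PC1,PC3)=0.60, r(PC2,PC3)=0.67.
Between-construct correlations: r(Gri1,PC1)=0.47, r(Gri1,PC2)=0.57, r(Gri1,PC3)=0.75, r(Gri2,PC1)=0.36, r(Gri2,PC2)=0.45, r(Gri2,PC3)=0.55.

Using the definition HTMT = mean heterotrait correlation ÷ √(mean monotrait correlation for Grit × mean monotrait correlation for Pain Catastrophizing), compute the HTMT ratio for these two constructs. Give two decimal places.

0.92

Between-construct mean = 3.15/6 = 0.5250.
Mean within-Gri = 0.56/1 = 0.5600; mean within-PC = 1.76/3 = 0.5867.
Geometric mean = √(0.5600 × 0.5867) = 0.5732.
HTMT = 0.5250 / 0.5732 = 0.92.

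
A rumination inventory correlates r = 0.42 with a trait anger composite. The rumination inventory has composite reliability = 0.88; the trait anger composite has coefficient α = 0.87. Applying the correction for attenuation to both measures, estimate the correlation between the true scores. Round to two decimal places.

r_true = r_obs / √(r_xx · r_yy) = 0.42 / √(0.88 × 0.87) = 0.42 / √0.7656 = 0.42 / 0.8750 ≈ 0.48.

0.48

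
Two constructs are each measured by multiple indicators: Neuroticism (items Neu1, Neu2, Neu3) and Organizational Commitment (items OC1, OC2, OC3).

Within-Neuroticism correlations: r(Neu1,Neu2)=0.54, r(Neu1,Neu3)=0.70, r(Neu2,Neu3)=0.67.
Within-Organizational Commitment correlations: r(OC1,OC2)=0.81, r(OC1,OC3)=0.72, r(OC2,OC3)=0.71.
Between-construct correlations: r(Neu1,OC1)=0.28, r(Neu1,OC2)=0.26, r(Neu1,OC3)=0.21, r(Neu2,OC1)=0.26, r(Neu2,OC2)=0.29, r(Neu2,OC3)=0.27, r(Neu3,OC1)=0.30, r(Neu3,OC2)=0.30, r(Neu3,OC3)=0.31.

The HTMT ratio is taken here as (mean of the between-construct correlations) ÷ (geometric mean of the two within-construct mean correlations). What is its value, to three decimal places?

Mean between = 2.48/9 = 0.2756.
Mean within-Neu = 1.91/3 = 0.6367; mean within-OC = 2.24/3 = 0.7467.
Geometric mean = √(0.6367 × 0.7467) = 0.6895.
HTMT = 0.2756 / 0.6895 = 0.400.

0.400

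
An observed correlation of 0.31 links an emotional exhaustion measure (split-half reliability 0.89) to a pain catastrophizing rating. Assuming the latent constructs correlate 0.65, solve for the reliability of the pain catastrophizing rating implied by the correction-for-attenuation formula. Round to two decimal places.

0.26

r_true = r_obs / √(r_xx · r_yy) ⇒ 0.65 = 0.31 / √(0.89 · r_yy).
√(0.89 · r_yy) = 0.31 / 0.65 = 0.4769; 0.89 · r_yy = 0.2274; r_yy = 0.2274 / 0.89 ≈ 0.26.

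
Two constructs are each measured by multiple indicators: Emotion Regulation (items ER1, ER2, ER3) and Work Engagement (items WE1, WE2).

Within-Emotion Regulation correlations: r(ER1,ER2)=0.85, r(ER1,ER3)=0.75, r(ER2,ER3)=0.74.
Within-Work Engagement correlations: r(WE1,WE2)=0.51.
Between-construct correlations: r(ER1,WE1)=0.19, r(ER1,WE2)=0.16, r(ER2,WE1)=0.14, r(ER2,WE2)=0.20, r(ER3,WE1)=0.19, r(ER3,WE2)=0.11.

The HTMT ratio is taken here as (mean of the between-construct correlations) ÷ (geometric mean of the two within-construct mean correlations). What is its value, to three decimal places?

0.262

Mean between = 0.99/6 = 0.1650.
Mean within-ER = 2.34/3 = 0.7800; mean within-WE = 0.51/1 = 0.5100.
Geometric mean = √(0.7800 × 0.5100) = 0.6307.
HTMT = 0.1650 / 0.6307 = 0.262.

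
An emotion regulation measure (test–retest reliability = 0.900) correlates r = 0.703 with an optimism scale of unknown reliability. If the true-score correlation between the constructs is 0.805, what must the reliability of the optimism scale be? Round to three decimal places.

r_true = r_obs / √(r_xx · r_yy) ⇒ 0.805 = 0.703 / √(0.900 · r_yy).
√(0.900 · r_yy) = 0.703 / 0.805 = 0.8733; 0.900 · r_yy = 0.7627; r_yy = 0.7627 / 0.900 ≈ 0.847.

0.847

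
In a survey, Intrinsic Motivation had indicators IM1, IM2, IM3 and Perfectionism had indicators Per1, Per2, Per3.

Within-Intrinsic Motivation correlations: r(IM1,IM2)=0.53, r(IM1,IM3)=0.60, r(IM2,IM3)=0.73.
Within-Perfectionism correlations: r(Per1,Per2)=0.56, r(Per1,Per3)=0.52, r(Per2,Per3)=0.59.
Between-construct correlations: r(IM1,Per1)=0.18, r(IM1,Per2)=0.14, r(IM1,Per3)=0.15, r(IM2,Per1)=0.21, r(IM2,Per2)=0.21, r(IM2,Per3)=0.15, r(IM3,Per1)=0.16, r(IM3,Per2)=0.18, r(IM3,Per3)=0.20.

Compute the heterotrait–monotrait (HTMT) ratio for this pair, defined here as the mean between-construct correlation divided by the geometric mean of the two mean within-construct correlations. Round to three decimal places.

Between-construct mean = 1.58/9 = 0.1756.
Mean within-IM = 1.86/3 = 0.6200; mean within-Per = 1.67/3 = 0.5567.
Geometric mean = √(0.6200 × 0.5567) = 0.5875.
HTMT = 0.1756 / 0.5875 = 0.299.

0.299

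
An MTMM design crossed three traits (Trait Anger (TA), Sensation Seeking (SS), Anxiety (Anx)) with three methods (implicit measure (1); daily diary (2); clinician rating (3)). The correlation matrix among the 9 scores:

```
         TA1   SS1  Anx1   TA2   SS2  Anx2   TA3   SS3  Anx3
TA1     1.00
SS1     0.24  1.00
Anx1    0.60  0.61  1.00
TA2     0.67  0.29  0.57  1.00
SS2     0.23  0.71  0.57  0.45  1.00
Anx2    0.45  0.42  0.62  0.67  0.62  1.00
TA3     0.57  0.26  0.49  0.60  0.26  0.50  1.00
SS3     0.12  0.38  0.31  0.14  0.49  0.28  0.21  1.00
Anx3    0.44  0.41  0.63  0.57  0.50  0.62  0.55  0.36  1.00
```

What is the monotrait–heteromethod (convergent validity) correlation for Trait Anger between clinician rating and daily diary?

Same trait (TA), different methods: r(TA3, TA2) = 0.60.

0.60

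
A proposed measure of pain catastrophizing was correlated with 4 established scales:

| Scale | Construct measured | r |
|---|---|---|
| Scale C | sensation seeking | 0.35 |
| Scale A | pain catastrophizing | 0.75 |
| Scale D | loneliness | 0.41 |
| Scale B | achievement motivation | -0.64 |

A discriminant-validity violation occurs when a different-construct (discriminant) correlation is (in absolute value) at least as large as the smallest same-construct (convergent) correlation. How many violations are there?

0

Convergent (same construct = pain catastrophizing): Scale A.
Smallest convergent = 0.75. Discriminant |r|: 0.35, 0.41, 0.64; count ≥ 0.75 → 0.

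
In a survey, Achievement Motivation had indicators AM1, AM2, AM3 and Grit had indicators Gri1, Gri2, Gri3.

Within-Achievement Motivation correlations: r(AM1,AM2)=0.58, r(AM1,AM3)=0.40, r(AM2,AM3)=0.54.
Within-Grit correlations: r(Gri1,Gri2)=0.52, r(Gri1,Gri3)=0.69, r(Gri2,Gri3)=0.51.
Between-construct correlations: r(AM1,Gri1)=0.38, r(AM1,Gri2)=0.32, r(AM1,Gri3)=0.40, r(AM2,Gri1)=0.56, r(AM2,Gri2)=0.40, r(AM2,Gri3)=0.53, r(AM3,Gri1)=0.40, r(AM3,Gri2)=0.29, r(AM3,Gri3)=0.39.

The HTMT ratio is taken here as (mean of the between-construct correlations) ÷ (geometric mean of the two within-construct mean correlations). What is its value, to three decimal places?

Mean heterotrait r = 3.67/9 = 0.4078.
Mean within-AM = 1.52/3 = 0.5067; mean within-Gri = 1.72/3 = 0.5733.
Geometric mean = √(0.5067 × 0.5733) = 0.5390.
HTMT = 0.4078 / 0.5390 = 0.757.

0.757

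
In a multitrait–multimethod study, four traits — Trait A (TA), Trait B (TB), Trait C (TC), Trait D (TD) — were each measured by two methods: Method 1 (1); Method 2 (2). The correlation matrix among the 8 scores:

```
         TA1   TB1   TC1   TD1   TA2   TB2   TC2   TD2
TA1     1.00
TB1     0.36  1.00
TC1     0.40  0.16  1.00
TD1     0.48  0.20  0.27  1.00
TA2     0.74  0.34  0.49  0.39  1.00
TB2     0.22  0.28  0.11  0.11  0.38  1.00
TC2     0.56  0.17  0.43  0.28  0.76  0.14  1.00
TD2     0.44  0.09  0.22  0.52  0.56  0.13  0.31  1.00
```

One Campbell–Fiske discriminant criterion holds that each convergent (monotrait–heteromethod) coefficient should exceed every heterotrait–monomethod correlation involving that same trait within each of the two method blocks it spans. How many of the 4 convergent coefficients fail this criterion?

4

Each convergent coefficient versus the relevant comparison correlations:
TA (methods 1·2): 0.74 vs {0.36, 0.38, 0.40, 0.76, 0.48, 0.56} → fail.
TB (methods 1·2): 0.28 vs {0.36, 0.38, 0.16, 0.14, 0.20, 0.13} → fail.
TC (methods 1·2): 0.43 vs {0.40, 0.76, 0.16, 0.14, 0.27, 0.31} → fail.
TD (methods 1·2): 0.52 vs {0.48, 0.56, 0.20, 0.13, 0.27, 0.31} → fail.
4 of 4 fail.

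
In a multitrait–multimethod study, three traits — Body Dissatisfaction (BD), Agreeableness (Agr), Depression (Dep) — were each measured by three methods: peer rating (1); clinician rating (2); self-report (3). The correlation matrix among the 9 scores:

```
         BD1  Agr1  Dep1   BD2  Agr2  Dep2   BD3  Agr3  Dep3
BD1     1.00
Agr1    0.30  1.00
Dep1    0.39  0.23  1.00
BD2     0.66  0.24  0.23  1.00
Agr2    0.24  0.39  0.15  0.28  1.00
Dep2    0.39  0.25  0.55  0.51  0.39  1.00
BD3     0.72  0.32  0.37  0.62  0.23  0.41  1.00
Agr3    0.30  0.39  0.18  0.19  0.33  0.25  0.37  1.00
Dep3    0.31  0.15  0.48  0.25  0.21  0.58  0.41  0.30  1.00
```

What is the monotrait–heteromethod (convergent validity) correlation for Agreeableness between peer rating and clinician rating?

Same trait (Agr), different methods: r(Agr1, Agr2) = 0.39.

0.39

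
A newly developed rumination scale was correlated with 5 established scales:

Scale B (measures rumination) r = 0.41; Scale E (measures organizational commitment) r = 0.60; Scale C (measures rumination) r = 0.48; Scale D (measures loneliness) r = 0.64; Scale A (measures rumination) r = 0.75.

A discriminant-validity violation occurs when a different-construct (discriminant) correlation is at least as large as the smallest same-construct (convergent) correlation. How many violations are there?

2

Convergent (same construct = rumination): Scale B, Scale C, Scale A.
Smallest convergent = 0.41. Discriminant values: 0.60, 0.64; count ≥ 0.41 → 2.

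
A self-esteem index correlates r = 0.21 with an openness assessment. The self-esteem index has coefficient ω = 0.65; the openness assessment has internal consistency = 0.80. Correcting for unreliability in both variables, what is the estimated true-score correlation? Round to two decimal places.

r_true = r_obs / √(r_xx · r_yy) = 0.21 / √(0.65 × 0.80) = 0.21 / √0.5200 = 0.21 / 0.7211 ≈ 0.29.

0.29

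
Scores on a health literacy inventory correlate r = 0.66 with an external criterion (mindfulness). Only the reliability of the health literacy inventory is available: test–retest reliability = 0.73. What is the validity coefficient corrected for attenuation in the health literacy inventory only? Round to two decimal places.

Single correction: r_c = r_obs / √r_xx = 0.66 / √0.73 = 0.66 / 0.8544 ≈ 0.77.

0.77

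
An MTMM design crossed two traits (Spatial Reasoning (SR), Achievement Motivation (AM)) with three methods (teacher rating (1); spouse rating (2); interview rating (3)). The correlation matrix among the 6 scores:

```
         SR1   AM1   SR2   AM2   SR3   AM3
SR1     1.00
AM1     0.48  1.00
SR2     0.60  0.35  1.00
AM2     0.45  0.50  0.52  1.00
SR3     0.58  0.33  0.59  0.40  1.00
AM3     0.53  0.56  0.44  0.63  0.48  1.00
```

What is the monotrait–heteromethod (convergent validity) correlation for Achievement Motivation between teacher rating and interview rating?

0.56

Same trait (AM), different methods: r(AM1, AM3) = 0.56.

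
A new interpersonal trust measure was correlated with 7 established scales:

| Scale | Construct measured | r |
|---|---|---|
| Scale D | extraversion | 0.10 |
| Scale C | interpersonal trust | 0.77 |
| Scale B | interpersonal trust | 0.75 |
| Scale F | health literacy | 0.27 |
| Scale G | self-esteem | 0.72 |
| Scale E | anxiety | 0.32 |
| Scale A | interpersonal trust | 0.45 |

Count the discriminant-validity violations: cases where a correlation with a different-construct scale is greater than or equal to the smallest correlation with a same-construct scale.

Convergent (same construct = interpersonal trust): Scale C, Scale B, Scale A.
Smallest convergent = 0.45. Discriminant values: 0.10, 0.27, 0.72, 0.32; count ≥ 0.45 → 1.

1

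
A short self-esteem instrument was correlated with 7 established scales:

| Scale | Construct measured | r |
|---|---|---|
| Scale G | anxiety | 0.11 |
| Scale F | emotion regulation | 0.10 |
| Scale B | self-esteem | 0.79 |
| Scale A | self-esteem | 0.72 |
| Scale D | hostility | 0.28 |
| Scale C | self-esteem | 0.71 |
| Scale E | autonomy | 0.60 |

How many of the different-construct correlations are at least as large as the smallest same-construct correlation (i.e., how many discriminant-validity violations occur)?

0

Convergent (same construct = self-esteem): Scale B, Scale A, Scale C.
Smallest convergent = 0.71. Discriminant values: 0.11, 0.10, 0.28, 0.60; count ≥ 0.71 → 0.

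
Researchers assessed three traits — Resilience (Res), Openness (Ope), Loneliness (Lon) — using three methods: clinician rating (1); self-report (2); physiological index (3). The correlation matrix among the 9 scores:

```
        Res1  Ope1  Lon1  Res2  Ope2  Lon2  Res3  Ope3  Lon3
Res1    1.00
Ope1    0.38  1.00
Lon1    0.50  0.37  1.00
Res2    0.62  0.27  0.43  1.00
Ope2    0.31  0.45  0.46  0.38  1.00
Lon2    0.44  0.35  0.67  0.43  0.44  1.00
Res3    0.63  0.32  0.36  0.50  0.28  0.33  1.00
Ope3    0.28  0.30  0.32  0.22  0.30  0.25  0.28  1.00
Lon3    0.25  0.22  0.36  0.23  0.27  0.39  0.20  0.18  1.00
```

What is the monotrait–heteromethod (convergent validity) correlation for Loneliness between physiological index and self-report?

0.39

Same trait (Lon), different methods: r(Lon3, Lon2) = 0.39.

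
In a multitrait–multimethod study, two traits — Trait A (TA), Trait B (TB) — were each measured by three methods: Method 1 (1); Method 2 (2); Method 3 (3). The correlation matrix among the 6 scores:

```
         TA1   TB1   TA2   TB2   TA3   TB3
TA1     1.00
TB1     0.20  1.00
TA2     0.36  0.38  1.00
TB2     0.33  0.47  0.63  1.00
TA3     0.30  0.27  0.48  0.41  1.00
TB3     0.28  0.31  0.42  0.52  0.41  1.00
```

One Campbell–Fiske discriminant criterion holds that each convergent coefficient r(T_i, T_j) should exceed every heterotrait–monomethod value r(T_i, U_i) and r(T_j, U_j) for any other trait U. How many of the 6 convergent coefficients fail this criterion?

Checking each validity diagonal entry against its comparison values:
TA (methods 1·2): 0.36 vs {0.20, 0.63} → fail.
TA (methods 1·3): 0.30 vs {0.20, 0.41} → fail.
TA (methods 2·3): 0.48 vs {0.63, 0.41} → fail.
TB (methods 1·2): 0.47 vs {0.20, 0.63} → fail.
TB (methods 1·3): 0.31 vs {0.20, 0.41} → fail.
TB (methods 2·3): 0.52 vs {0.63, 0.41} → fail.
6 of 6 fail.

6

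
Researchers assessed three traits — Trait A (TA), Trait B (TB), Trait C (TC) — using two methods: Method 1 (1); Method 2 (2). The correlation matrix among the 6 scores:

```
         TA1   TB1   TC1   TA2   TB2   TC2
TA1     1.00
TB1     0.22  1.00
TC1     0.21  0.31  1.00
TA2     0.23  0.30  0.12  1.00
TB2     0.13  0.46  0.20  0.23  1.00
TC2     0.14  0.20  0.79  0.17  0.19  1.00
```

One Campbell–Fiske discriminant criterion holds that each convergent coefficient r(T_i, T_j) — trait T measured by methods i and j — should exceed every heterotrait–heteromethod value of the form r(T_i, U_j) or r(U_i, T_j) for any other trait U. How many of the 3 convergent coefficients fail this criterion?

Convergent coefficients and their comparison sets:
TA (methods 1·2): 0.23 vs {0.13, 0.30, 0.14, 0.12} → fail.
TB (methods 1·2): 0.46 vs {0.30, 0.13, 0.20, 0.20} → pass.
TC (methods 1·2): 0.79 vs {0.12, 0.14, 0.20, 0.20} → pass.
1 of 3 fail.

1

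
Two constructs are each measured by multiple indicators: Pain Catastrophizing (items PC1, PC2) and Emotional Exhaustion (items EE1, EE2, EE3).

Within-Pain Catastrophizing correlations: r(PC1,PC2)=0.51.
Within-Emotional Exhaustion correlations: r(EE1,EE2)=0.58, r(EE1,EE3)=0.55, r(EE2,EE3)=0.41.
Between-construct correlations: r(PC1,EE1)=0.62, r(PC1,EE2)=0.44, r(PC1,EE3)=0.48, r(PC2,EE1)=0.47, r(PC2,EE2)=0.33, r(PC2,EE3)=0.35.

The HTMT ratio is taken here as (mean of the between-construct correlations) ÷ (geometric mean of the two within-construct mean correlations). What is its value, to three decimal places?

Mean between = 2.69/6 = 0.4483.
Mean within-PC = 0.51/1 = 0.5100; mean within-EE = 1.54/3 = 0.5133.
Geometric mean = √(0.5100 × 0.5133) = 0.5116.
HTMT = 0.4483 / 0.5116 = 0.876.

0.876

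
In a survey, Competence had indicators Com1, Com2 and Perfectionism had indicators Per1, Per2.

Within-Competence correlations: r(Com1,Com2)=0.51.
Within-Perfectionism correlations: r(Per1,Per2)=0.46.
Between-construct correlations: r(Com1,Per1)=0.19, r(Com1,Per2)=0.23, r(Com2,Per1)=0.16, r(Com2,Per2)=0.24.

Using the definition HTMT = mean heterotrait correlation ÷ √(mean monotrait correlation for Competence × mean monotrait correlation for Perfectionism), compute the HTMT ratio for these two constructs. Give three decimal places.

Mean between = 0.82/4 = 0.2050.
Mean within-Com = 0.51/1 = 0.5100; mean within-Per = 0.46/1 = 0.4600.
Geometric mean = √(0.5100 × 0.4600) = 0.4844.
HTMT = 0.2050 / 0.4844 = 0.423.

0.423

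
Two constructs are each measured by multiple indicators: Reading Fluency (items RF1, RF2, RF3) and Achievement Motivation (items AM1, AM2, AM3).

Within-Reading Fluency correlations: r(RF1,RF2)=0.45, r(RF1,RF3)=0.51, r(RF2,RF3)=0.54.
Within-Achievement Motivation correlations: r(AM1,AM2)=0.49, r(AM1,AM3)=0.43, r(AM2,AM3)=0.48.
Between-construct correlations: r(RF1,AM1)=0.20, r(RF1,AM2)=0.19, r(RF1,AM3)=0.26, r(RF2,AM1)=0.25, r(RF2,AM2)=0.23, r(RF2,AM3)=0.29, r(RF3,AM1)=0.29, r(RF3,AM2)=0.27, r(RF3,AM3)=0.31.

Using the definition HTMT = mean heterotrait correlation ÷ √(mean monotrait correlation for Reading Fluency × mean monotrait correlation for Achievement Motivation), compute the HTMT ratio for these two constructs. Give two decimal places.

Mean between = 2.29/9 = 0.2544.
Mean within-RF = 1.50/3 = 0.5000; mean within-AM = 1.40/3 = 0.4667.
Geometric mean = √(0.5000 × 0.4667) = 0.4831.
HTMT = 0.2544 / 0.4831 = 0.53.

0.53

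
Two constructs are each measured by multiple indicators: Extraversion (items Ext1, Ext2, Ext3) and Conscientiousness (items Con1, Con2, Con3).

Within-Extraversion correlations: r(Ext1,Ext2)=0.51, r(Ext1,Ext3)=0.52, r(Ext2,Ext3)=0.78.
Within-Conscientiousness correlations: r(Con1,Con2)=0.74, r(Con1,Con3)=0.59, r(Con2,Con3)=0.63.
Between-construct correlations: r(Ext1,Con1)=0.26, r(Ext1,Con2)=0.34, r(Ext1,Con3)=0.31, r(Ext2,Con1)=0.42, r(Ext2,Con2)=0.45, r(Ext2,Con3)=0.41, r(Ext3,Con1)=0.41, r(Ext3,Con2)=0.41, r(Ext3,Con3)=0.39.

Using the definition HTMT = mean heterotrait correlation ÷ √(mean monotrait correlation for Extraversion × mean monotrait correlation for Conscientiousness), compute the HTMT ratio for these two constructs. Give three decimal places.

Mean between = 3.40/9 = 0.3778.
Mean within-Ext = 1.81/3 = 0.6033; mean within-Con = 1.96/3 = 0.6533.
Geometric mean = √(0.6033 × 0.6533) = 0.6278.
HTMT = 0.3778 / 0.6278 = 0.602.

0.602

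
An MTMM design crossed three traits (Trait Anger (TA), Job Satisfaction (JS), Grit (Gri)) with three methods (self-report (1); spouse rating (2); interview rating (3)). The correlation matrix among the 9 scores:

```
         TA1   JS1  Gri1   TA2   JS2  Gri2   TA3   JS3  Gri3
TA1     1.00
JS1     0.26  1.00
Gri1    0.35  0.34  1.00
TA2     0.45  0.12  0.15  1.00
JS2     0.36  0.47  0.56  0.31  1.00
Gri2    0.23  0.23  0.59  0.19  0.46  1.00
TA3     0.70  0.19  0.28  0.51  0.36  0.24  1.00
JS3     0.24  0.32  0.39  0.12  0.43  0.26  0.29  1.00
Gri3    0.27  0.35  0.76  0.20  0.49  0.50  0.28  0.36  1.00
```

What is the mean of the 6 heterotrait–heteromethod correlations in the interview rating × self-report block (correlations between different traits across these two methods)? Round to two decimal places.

0.29

HTHM values (method 3 × method 1): 0.19, 0.28, 0.24, 0.39, 0.27, 0.35; mean = 1.72/6 = 0.29.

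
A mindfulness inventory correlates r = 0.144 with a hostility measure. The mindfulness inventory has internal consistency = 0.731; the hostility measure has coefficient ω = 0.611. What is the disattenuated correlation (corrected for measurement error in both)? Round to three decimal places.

0.215

r_true = r_obs / √(r_xx · r_yy) = 0.144 / √(0.731 × 0.611) = 0.144 / √0.446641 = 0.144 / 0.6683 ≈ 0.215.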